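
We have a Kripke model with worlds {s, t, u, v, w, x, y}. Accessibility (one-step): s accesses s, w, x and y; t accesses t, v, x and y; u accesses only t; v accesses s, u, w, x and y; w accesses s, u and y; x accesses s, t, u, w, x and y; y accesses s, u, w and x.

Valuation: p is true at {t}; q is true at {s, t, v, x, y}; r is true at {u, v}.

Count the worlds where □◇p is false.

s: successors {s, w, x, y}; ◇p there: s:F, w:F, x:T, y:F. ✗
t: successors {t, v, x, y}; ◇p there: t:T, v:F, x:T, y:F. ✗
u: successors {t}; ◇p there: t:T. ✓
v: successors {s, u, w, x, y}; ◇p there: s:F, u:T, w:F, x:T, y:F. ✗
w: successors {s, u, y}; ◇p there: s:F, u:T, y:F. ✗
x: successors {s, t, u, w, x, y}; ◇p there: s:F, t:T, u:T, w:F, x:T, y:F. ✗
y: successors {s, u, w, x}; ◇p there: s:F, u:T, w:F, x:T. ✗
Satisfying worlds: {u}.
So □◇p fails at the other 6 worlds.

6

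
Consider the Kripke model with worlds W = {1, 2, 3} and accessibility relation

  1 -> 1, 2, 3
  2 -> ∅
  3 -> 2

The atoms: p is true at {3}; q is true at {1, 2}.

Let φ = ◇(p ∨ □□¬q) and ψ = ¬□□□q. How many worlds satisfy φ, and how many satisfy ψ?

For ◇(p ∨ □□¬q):
1: successors {1, 2, 3}; p ∨ □□¬q there: 1:F, 2:T, 3:T. ✓
2: no successors, so ◇(p ∨ □□¬q) fails. ✗
3: successors {2}; p ∨ □□¬q there: 2:T. ✓
— 2 worlds.
For ¬□□□q:
1: □□□q is F. ✓
2: □□□q is T. ✗
3: □□□q is T. ✗
— 1 world.

2 and 1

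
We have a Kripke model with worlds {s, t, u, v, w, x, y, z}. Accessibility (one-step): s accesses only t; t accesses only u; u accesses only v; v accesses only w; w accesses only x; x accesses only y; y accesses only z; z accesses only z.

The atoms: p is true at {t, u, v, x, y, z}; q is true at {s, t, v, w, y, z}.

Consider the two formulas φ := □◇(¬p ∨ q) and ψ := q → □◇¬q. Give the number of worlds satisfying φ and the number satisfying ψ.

For □◇(¬p ∨ q):
s: successors {t}; ◇(¬p ∨ q) there: t:F. ✗
t: successors {u}; ◇(¬p ∨ q) there: u:T. ✓
u: successors {v}; ◇(¬p ∨ q) there: v:T. ✓
v: successors {w}; ◇(¬p ∨ q) there: w:F. ✗
w: successors {x}; ◇(¬p ∨ q) there: x:T. ✓
x: successors {y}; ◇(¬p ∨ q) there: y:T. ✓
y: successors {z}; ◇(¬p ∨ q) there: z:T. ✓
z: successors {z}; ◇(¬p ∨ q) there: z:T. ✓
— 6 worlds.
For q → □◇¬q:
s: q is T, □◇¬q is T. ✓
t: q is T, □◇¬q is F. ✗
u: q is F, □◇¬q is F. ✓
v: q is T, □◇¬q is T. ✓
w: q is T, □◇¬q is F. ✗
x: q is F, □◇¬q is F. ✓
y: q is T, □◇¬q is F. ✗
z: q is T, □◇¬q is F. ✗
— 4 worlds.

6 and 4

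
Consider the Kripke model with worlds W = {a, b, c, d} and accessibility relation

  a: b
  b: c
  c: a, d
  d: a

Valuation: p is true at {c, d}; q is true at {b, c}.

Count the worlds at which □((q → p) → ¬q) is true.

a: successors {b}; (q → p) → ¬q there: b:T. ✓
b: successors {c}; (q → p) → ¬q there: c:F. ✗
c: successors {a, d}; (q → p) → ¬q there: a:T, d:T. ✓
d: successors {a}; (q → p) → ¬q there: a:T. ✓
Satisfying worlds: {a, c, d}.

3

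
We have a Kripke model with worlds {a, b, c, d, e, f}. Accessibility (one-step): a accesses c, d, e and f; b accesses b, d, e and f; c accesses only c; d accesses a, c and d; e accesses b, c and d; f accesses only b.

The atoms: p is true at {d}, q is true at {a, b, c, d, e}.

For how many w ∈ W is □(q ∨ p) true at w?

4

a: successors {c, d, e, f}; q ∨ p there: c:T, d:T, e:T, f:F. ✗
b: successors {b, d, e, f}; q ∨ p there: b:T, d:T, e:T, f:F. ✗
c: successors {c}; q ∨ p there: c:T. ✓
d: successors {a, c, d}; q ∨ p there: a:T, c:T, d:T. ✓
e: successors {b, c, d}; q ∨ p there: b:T, c:T, d:T. ✓
f: successors {b}; q ∨ p there: b:T. ✓
Satisfying worlds: {c, d, e, f}.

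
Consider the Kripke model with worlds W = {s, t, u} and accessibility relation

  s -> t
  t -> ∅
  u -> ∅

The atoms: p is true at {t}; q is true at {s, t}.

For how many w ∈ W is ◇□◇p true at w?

1

s: successors {t}; □◇p there: t:T. ✓
t: no successors, so ◇□◇p fails. ✗
u: no successors, so ◇□◇p fails. ✗
Satisfying worlds: {s}.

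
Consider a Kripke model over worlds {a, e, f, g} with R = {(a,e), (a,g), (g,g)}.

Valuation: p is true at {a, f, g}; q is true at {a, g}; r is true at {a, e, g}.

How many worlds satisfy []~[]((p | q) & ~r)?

3

a: successors {e, g}; ~[]((p | q) & ~r) there: e:F, g:T. ✗
e: no successors, so []~[]((p | q) & ~r) holds vacuously. ✓
f: no successors, so []~[]((p | q) & ~r) holds vacuously. ✓
g: successors {g}; ~[]((p | q) & ~r) there: g:T. ✓
Satisfying worlds: {e, f, g}.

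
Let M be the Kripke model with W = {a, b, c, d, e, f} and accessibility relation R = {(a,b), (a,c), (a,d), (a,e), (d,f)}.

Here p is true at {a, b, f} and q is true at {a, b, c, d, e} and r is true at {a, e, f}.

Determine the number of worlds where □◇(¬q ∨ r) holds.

a: successors {b, c, d, e}; ◇(¬q ∨ r) there: b:F, c:F, d:T, e:F. ✗
b: no successors, so □◇(¬q ∨ r) holds vacuously. ✓
c: no successors, so □◇(¬q ∨ r) holds vacuously. ✓
d: successors {f}; ◇(¬q ∨ r) there: f:F. ✗
e: no successors, so □◇(¬q ∨ r) holds vacuously. ✓
f: no successors, so □◇(¬q ∨ r) holds vacuously. ✓
Satisfying worlds: {b, c, e, f}.

4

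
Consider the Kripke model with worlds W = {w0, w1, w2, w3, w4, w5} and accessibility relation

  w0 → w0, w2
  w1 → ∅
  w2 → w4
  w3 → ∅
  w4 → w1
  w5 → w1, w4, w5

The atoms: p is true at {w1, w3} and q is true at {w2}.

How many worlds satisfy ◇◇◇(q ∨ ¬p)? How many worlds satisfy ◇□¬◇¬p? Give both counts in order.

For ◇◇◇(q ∨ ¬p):
w0: successors {w0, w2}; ◇◇(q ∨ ¬p) there: w0:T, w2:F. ✓
w1: no successors, so ◇◇◇(q ∨ ¬p) fails. ✗
w2: successors {w4}; ◇◇(q ∨ ¬p) there: w4:F. ✗
w3: no successors, so ◇◇◇(q ∨ ¬p) fails. ✗
w4: successors {w1}; ◇◇(q ∨ ¬p) there: w1:F. ✗
w5: successors {w1, w4, w5}; ◇◇(q ∨ ¬p) there: w1:F, w4:F, w5:T. ✓
— 2 worlds.
For ◇□¬◇¬p:
w0: successors {w0, w2}; □¬◇¬p there: w0:F, w2:T. ✓
w1: no successors, so ◇□¬◇¬p fails. ✗
w2: successors {w4}; □¬◇¬p there: w4:T. ✓
w3: no successors, so ◇□¬◇¬p fails. ✗
w4: successors {w1}; □¬◇¬p there: w1:T. ✓
w5: successors {w1, w4, w5}; □¬◇¬p there: w1:T, w4:T, w5:F. ✓
— 4 worlds.

2 and 4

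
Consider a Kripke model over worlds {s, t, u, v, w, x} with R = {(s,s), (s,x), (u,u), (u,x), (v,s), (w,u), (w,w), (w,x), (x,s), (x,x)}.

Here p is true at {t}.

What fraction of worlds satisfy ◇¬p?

s: successors {s, x}; ¬p there: s:T, x:T. ✓
t: no successors, so ◇¬p fails. ✗
u: successors {u, x}; ¬p there: u:T, x:T. ✓
v: successors {s}; ¬p there: s:T. ✓
w: successors {u, w, x}; ¬p there: u:T, w:T, x:T. ✓
x: successors {s, x}; ¬p there: s:T, x:T. ✓
That's 5 of 6 worlds, so 5/6.

5/6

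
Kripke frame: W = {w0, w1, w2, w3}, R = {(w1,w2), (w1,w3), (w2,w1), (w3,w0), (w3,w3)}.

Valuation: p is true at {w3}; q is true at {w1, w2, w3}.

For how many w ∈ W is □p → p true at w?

w0: □p is T, p is F. ✗
w1: □p is F, p is F. ✓
w2: □p is F, p is F. ✓
w3: □p is F, p is T. ✓
Satisfying worlds: {w1, w2, w3}.

3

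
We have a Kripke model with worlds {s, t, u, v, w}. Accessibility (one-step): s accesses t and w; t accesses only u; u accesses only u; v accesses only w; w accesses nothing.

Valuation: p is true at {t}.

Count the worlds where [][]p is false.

3

s: successors {t, w}; []p there: t:F, w:T. ✗
t: successors {u}; []p there: u:F. ✗
u: successors {u}; []p there: u:F. ✗
v: successors {w}; []p there: w:T. ✓
w: no successors, so [][]p holds vacuously. ✓
Satisfying worlds: {v, w}.
So [][]p fails at the other 3 worlds.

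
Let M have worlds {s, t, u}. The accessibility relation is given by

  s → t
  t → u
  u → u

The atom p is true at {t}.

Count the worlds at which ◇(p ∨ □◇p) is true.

s: successors {t}; p ∨ □◇p there: t:T. ✓
t: successors {u}; p ∨ □◇p there: u:F. ✗
u: successors {u}; p ∨ □◇p there: u:F. ✗
Satisfying worlds: {s}.

1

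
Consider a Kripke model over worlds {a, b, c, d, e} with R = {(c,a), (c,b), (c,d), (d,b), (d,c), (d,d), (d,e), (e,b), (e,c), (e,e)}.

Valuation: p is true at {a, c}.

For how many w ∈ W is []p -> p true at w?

a: []p is T, p is T. ✓
b: []p is T, p is F. ✗
c: []p is F, p is T. ✓
d: []p is F, p is F. ✓
e: []p is F, p is F. ✓
Satisfying worlds: {a, c, d, e}.

4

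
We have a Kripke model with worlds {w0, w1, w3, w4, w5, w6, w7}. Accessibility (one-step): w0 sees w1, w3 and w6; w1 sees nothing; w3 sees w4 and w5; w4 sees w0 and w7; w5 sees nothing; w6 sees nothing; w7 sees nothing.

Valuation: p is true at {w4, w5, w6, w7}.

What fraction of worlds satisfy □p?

5/7

w0: successors {w1, w3, w6}; p there: w1:F, w3:F, w6:T. ✗
w1: no successors, so □p holds vacuously. ✓
w3: successors {w4, w5}; p there: w4:T, w5:T. ✓
w4: successors {w0, w7}; p there: w0:F, w7:T. ✗
w5: no successors, so □p holds vacuously. ✓
w6: no successors, so □p holds vacuously. ✓
w7: no successors, so □p holds vacuously. ✓
That's 5 of 7 worlds, so 5/7.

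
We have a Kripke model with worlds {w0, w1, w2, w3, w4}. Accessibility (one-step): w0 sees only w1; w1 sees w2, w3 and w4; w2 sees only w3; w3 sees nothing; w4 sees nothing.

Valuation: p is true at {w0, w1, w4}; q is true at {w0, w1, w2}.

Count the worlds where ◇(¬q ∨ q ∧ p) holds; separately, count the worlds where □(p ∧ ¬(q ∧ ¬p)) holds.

For ◇(¬q ∨ q ∧ p):
w0: successors {w1}; ¬q ∨ q ∧ p there: w1:T. ✓
w1: successors {w2, w3, w4}; ¬q ∨ q ∧ p there: w2:F, w3:T, w4:T. ✓
w2: successors {w3}; ¬q ∨ q ∧ p there: w3:T. ✓
w3: no successors, so ◇(¬q ∨ q ∧ p) fails. ✗
w4: no successors, so ◇(¬q ∨ q ∧ p) fails. ✗
— 3 worlds.
For □(p ∧ ¬(q ∧ ¬p)):
w0: successors {w1}; p ∧ ¬(q ∧ ¬p) there: w1:T. ✓
w1: successors {w2, w3, w4}; p ∧ ¬(q ∧ ¬p) there: w2:F, w3:F, w4:T. ✗
w2: successors {w3}; p ∧ ¬(q ∧ ¬p) there: w3:F. ✗
w3: no successors, so □(p ∧ ¬(q ∧ ¬p)) holds vacuously. ✓
w4: no successors, so □(p ∧ ¬(q ∧ ¬p)) holds vacuously. ✓
— 3 worlds.

3 and 3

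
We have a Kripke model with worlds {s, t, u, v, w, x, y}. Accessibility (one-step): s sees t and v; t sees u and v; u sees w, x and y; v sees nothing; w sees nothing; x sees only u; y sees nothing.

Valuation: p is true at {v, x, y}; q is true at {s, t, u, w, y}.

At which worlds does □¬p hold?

s: successors {t, v}; ¬p there: t:T, v:F. ✗
t: successors {u, v}; ¬p there: u:T, v:F. ✗
u: successors {w, x, y}; ¬p there: w:T, x:F, y:F. ✗
v: no successors, so □¬p holds vacuously. ✓
w: no successors, so □¬p holds vacuously. ✓
x: successors {u}; ¬p there: u:T. ✓
y: no successors, so □¬p holds vacuously. ✓

{v, w, x, y}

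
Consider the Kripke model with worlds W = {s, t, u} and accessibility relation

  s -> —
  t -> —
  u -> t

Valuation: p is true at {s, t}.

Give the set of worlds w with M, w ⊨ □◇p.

s: no successors, so □◇p holds vacuously. ✓
t: no successors, so □◇p holds vacuously. ✓
u: successors {t}; ◇p there: t:F. ✗

{s, t}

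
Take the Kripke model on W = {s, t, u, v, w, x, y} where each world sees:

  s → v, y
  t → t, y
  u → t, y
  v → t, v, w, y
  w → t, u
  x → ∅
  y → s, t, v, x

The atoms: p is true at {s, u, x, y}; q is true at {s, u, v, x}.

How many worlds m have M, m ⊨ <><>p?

s: successors {v, y}; <>p there: v:T, y:T. ✓
t: successors {t, y}; <>p there: t:T, y:T. ✓
u: successors {t, y}; <>p there: t:T, y:T. ✓
v: successors {t, v, w, y}; <>p there: t:T, v:T, w:T, y:T. ✓
w: successors {t, u}; <>p there: t:T, u:T. ✓
x: no successors, so <><>p fails. ✗
y: successors {s, t, v, x}; <>p there: s:T, t:T, v:T, x:F. ✓
Satisfying worlds: {s, t, u, v, w, y}.

6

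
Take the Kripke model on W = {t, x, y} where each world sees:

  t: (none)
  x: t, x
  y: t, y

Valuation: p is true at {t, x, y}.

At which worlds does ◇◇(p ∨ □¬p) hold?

t: no successors, so ◇◇(p ∨ □¬p) fails. ✗
x: successors {t, x}; ◇(p ∨ □¬p) there: t:F, x:T. ✓
y: successors {t, y}; ◇(p ∨ □¬p) there: t:F, y:T. ✓

{x, y}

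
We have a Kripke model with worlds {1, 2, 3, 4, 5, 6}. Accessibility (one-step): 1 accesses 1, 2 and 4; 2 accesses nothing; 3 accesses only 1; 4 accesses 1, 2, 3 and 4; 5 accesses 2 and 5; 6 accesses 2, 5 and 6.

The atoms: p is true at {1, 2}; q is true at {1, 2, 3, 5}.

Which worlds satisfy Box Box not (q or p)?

{2}

1: successors {1, 2, 4}; Box not (q or p) there: 1:F, 2:T, 4:F. ✗
2: no successors, so Box Box not (q or p) holds vacuously. ✓
3: successors {1}; Box not (q or p) there: 1:F. ✗
4: successors {1, 2, 3, 4}; Box not (q or p) there: 1:F, 2:T, 3:F, 4:F. ✗
5: successors {2, 5}; Box not (q or p) there: 2:T, 5:F. ✗
6: successors {2, 5, 6}; Box not (q or p) there: 2:T, 5:F, 6:F. ✗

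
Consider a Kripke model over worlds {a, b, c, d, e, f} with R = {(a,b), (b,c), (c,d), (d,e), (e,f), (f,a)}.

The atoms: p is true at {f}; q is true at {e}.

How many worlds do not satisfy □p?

a: successors {b}; p there: b:F. ✗
b: successors {c}; p there: c:F. ✗
c: successors {d}; p there: d:F. ✗
d: successors {e}; p there: e:F. ✗
e: successors {f}; p there: f:T. ✓
f: successors {a}; p there: a:F. ✗
Satisfying worlds: {e}.
So □p fails at the other 5 worlds.

5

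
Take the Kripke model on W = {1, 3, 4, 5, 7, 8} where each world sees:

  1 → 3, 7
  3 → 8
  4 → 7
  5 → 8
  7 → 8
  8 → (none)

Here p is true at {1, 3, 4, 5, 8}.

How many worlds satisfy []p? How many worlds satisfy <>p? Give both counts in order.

4 and 4

For []p:
1: successors {3, 7}; p there: 3:T, 7:F. ✗
3: successors {8}; p there: 8:T. ✓
4: successors {7}; p there: 7:F. ✗
5: successors {8}; p there: 8:T. ✓
7: successors {8}; p there: 8:T. ✓
8: no successors, so []p holds vacuously. ✓
— 4 worlds.
For <>p:
1: successors {3, 7}; p there: 3:T, 7:F. ✓
3: successors {8}; p there: 8:T. ✓
4: successors {7}; p there: 7:F. ✗
5: successors {8}; p there: 8:T. ✓
7: successors {8}; p there: 8:T. ✓
8: no successors, so <>p fails. ✗
— 4 worlds.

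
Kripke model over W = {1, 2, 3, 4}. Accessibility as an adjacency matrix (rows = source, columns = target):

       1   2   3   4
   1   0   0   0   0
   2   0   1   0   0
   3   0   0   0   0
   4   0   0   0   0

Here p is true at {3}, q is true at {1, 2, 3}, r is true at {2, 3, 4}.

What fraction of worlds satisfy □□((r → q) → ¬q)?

1: no successors, so □□((r → q) → ¬q) holds vacuously. ✓
2: successors {2}; □((r → q) → ¬q) there: 2:F. ✗
3: no successors, so □□((r → q) → ¬q) holds vacuously. ✓
4: no successors, so □□((r → q) → ¬q) holds vacuously. ✓
That's 3 of 4 worlds, so 3/4.

3/4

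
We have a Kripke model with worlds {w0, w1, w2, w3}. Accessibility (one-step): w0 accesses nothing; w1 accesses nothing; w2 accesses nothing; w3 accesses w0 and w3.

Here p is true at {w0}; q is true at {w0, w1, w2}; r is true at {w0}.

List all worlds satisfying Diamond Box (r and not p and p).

w0: no successors, so Diamond Box (r and not p and p) fails. ✗
w1: no successors, so Diamond Box (r and not p and p) fails. ✗
w2: no successors, so Diamond Box (r and not p and p) fails. ✗
w3: successors {w0, w3}; Box (r and not p and p) there: w0:T, w3:F. ✓

{w3}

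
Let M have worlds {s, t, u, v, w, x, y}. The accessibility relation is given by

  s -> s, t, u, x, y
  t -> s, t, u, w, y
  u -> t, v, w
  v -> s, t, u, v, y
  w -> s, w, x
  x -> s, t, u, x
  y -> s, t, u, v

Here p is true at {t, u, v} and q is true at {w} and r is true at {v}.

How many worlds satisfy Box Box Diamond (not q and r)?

0

s: successors {s, t, u, x, y}; Box Diamond (not q and r) there: s:F, t:F, u:F, x:F, y:F. ✗
t: successors {s, t, u, w, y}; Box Diamond (not q and r) there: s:F, t:F, u:F, w:F, y:F. ✗
u: successors {t, v, w}; Box Diamond (not q and r) there: t:F, v:F, w:F. ✗
v: successors {s, t, u, v, y}; Box Diamond (not q and r) there: s:F, t:F, u:F, v:F, y:F. ✗
w: successors {s, w, x}; Box Diamond (not q and r) there: s:F, w:F, x:F. ✗
x: successors {s, t, u, x}; Box Diamond (not q and r) there: s:F, t:F, u:F, x:F. ✗
y: successors {s, t, u, v}; Box Diamond (not q and r) there: s:F, t:F, u:F, v:F. ✗
Satisfying worlds: ∅.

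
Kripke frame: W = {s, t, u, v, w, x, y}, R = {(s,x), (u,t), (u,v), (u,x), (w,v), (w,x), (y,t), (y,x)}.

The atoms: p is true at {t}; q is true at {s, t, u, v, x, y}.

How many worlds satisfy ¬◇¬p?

s: ◇¬p is T. ✗
t: ◇¬p is F. ✓
u: ◇¬p is T. ✗
v: ◇¬p is F. ✓
w: ◇¬p is T. ✗
x: ◇¬p is F. ✓
y: ◇¬p is T. ✗
Satisfying worlds: {t, v, x}.

3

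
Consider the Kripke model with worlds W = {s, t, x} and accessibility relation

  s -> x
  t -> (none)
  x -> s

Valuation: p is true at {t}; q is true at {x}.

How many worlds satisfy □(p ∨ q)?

s: successors {x}; p ∨ q there: x:T. ✓
t: no successors, so □(p ∨ q) holds vacuously. ✓
x: successors {s}; p ∨ q there: s:F. ✗
Satisfying worlds: {s, t}.

2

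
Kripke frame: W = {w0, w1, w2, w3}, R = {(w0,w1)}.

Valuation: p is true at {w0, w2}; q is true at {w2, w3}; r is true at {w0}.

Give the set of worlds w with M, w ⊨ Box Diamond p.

w0: successors {w1}; Diamond p there: w1:F. ✗
w1: no successors, so Box Diamond p holds vacuously. ✓
w2: no successors, so Box Diamond p holds vacuously. ✓
w3: no successors, so Box Diamond p holds vacuously. ✓

{w1, w2, w3}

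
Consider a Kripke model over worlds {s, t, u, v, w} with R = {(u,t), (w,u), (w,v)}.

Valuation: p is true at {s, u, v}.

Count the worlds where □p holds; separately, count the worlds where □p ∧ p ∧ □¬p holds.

4 and 2

For □p:
s: no successors, so □p holds vacuously. ✓
t: no successors, so □p holds vacuously. ✓
u: successors {t}; p there: t:F. ✗
v: no successors, so □p holds vacuously. ✓
w: successors {u, v}; p there: u:T, v:T. ✓
— 4 worlds.
For □p ∧ p ∧ □¬p:
s: □p is T, p ∧ □¬p is T. ✓
t: □p is T, p ∧ □¬p is F. ✗
u: □p is F, p ∧ □¬p is T. ✗
v: □p is T, p ∧ □¬p is T. ✓
w: □p is T, p ∧ □¬p is F. ✗
— 2 worlds.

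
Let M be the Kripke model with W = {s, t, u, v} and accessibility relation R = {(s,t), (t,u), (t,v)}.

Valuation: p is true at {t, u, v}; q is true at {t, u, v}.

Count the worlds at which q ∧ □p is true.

3

s: q is F, □p is T. ✗
t: q is T, □p is T. ✓
u: q is T, □p is T. ✓
v: q is T, □p is T. ✓
Satisfying worlds: {t, u, v}.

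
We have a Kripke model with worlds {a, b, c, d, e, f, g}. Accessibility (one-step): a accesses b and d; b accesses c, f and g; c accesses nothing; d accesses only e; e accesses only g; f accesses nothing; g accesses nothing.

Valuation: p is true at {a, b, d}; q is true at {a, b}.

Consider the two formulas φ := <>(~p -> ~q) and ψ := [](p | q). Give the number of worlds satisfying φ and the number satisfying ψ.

4 and 4

For <>(~p -> ~q):
a: successors {b, d}; ~p -> ~q there: b:T, d:T. ✓
b: successors {c, f, g}; ~p -> ~q there: c:T, f:T, g:T. ✓
c: no successors, so <>(~p -> ~q) fails. ✗
d: successors {e}; ~p -> ~q there: e:T. ✓
e: successors {g}; ~p -> ~q there: g:T. ✓
f: no successors, so <>(~p -> ~q) fails. ✗
g: no successors, so <>(~p -> ~q) fails. ✗
— 4 worlds.
For [](p | q):
a: successors {b, d}; p | q there: b:T, d:T. ✓
b: successors {c, f, g}; p | q there: c:F, f:F, g:F. ✗
c: no successors, so [](p | q) holds vacuously. ✓
d: successors {e}; p | q there: e:F. ✗
e: successors {g}; p | q there: g:F. ✗
f: no successors, so [](p | q) holds vacuously. ✓
g: no successors, so [](p | q) holds vacuously. ✓
— 4 worlds.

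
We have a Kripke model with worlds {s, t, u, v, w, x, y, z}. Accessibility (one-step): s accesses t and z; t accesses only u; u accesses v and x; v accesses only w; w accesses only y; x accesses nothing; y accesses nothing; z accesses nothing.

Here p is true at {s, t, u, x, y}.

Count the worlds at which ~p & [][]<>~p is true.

s: ~p is F, [][]<>~p is T. ✗
t: ~p is F, [][]<>~p is F. ✗
u: ~p is F, [][]<>~p is F. ✗
v: ~p is T, [][]<>~p is F. ✗
w: ~p is T, [][]<>~p is T. ✓
x: ~p is F, [][]<>~p is T. ✗
y: ~p is F, [][]<>~p is T. ✗
z: ~p is T, [][]<>~p is T. ✓
Satisfying worlds: {w, z}.

2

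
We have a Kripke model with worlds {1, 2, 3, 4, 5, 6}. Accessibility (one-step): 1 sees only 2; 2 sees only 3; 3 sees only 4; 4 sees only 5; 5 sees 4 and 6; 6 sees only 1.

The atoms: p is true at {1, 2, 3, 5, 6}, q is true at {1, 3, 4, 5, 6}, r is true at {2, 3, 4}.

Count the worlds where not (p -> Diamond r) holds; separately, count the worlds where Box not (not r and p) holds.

For not (p -> Diamond r):
1: p -> Diamond r is T. ✗
2: p -> Diamond r is T. ✗
3: p -> Diamond r is T. ✗
4: p -> Diamond r is T. ✗
5: p -> Diamond r is T. ✗
6: p -> Diamond r is F. ✓
— 1 world.
For Box not (not r and p):
1: successors {2}; not (not r and p) there: 2:T. ✓
2: successors {3}; not (not r and p) there: 3:T. ✓
3: successors {4}; not (not r and p) there: 4:T. ✓
4: successors {5}; not (not r and p) there: 5:F. ✗
5: successors {4, 6}; not (not r and p) there: 4:T, 6:F. ✗
6: successors {1}; not (not r and p) there: 1:F. ✗
— 3 worlds.

1 and 3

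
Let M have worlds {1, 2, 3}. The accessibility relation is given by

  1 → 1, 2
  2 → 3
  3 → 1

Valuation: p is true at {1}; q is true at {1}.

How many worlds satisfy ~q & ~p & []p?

1

1: ~q & ~p is F, []p is F. ✗
2: ~q & ~p is T, []p is F. ✗
3: ~q & ~p is T, []p is T. ✓
Satisfying worlds: {3}.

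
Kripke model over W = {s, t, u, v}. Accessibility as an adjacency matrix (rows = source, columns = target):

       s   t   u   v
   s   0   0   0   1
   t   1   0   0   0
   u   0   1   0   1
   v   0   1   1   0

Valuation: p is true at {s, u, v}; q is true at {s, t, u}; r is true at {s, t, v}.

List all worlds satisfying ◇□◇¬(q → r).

s: successors {v}; □◇¬(q → r) there: v:F. ✗
t: successors {s}; □◇¬(q → r) there: s:T. ✓
u: successors {t, v}; □◇¬(q → r) there: t:F, v:F. ✗
v: successors {t, u}; □◇¬(q → r) there: t:F, u:F. ✗

{t}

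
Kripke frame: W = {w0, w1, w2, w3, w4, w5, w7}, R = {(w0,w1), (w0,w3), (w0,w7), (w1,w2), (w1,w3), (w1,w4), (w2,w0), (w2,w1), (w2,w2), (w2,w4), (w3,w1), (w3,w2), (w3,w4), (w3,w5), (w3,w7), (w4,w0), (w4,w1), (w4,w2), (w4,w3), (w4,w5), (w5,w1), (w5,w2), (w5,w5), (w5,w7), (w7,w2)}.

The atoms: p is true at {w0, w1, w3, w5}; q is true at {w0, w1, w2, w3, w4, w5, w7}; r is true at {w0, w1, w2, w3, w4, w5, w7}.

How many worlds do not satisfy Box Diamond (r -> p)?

3

w0: successors {w1, w3, w7}; Diamond (r -> p) there: w1:T, w3:T, w7:F. ✗
w1: successors {w2, w3, w4}; Diamond (r -> p) there: w2:T, w3:T, w4:T. ✓
w2: successors {w0, w1, w2, w4}; Diamond (r -> p) there: w0:T, w1:T, w2:T, w4:T. ✓
w3: successors {w1, w2, w4, w5, w7}; Diamond (r -> p) there: w1:T, w2:T, w4:T, w5:T, w7:F. ✗
w4: successors {w0, w1, w2, w3, w5}; Diamond (r -> p) there: w0:T, w1:T, w2:T, w3:T, w5:T. ✓
w5: successors {w1, w2, w5, w7}; Diamond (r -> p) there: w1:T, w2:T, w5:T, w7:F. ✗
w7: successors {w2}; Diamond (r -> p) there: w2:T. ✓
Satisfying worlds: {w1, w2, w4, w7}.
So Box Diamond (r -> p) fails at the other 3 worlds.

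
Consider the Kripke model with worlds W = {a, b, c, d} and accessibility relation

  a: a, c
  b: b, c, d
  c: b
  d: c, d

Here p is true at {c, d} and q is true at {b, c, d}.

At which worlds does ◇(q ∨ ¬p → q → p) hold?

{a, b, d}

a: successors {a, c}; q ∨ ¬p → q → p there: a:T, c:T. ✓
b: successors {b, c, d}; q ∨ ¬p → q → p there: b:F, c:T, d:T. ✓
c: successors {b}; q ∨ ¬p → q → p there: b:F. ✗
d: successors {c, d}; q ∨ ¬p → q → p there: c:T, d:T. ✓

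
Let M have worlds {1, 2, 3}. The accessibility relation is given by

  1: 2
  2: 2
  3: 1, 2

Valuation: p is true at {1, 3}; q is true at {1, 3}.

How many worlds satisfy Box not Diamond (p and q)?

3

1: successors {2}; not Diamond (p and q) there: 2:T. ✓
2: successors {2}; not Diamond (p and q) there: 2:T. ✓
3: successors {1, 2}; not Diamond (p and q) there: 1:T, 2:T. ✓
Satisfying worlds: {1, 2, 3}.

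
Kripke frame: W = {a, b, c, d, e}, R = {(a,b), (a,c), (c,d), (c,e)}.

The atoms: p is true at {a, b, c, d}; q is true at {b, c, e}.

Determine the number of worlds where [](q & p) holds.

a: successors {b, c}; q & p there: b:T, c:T. ✓
b: no successors, so [](q & p) holds vacuously. ✓
c: successors {d, e}; q & p there: d:F, e:F. ✗
d: no successors, so [](q & p) holds vacuously. ✓
e: no successors, so [](q & p) holds vacuously. ✓
Satisfying worlds: {a, b, d, e}.

4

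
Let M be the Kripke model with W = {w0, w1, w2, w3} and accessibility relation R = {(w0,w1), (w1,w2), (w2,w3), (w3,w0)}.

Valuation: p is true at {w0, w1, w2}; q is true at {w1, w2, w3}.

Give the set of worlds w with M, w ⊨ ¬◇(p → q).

w0: ◇(p → q) is T. ✗
w1: ◇(p → q) is T. ✗
w2: ◇(p → q) is T. ✗
w3: ◇(p → q) is F. ✓

{w3}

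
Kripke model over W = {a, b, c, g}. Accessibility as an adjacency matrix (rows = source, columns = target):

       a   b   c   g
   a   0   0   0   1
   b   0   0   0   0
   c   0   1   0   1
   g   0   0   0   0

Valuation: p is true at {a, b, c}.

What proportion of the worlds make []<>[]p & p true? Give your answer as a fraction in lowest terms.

1/4

a: []<>[]p is F, p is T. ✗
b: []<>[]p is T, p is T. ✓
c: []<>[]p is F, p is T. ✗
g: []<>[]p is T, p is F. ✗
That's 1 of 4 worlds, so 1/4.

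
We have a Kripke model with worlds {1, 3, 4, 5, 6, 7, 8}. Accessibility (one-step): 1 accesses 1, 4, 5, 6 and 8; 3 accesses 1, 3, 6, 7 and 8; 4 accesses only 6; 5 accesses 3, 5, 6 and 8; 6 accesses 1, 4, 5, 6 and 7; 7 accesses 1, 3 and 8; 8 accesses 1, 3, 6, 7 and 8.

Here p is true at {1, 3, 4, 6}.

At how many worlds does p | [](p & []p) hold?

4

1: p is T, [](p & []p) is F. ✓
3: p is T, [](p & []p) is F. ✓
4: p is T, [](p & []p) is F. ✓
5: p is F, [](p & []p) is F. ✗
6: p is T, [](p & []p) is F. ✓
7: p is F, [](p & []p) is F. ✗
8: p is F, [](p & []p) is F. ✗
Satisfying worlds: {1, 3, 4, 6}.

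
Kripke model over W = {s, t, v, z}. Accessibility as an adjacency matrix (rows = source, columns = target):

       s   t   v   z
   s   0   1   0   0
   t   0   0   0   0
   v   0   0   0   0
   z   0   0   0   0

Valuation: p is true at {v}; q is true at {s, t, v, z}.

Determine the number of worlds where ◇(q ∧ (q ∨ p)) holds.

1

s: successors {t}; q ∧ (q ∨ p) there: t:T. ✓
t: no successors, so ◇(q ∧ (q ∨ p)) fails. ✗
v: no successors, so ◇(q ∧ (q ∨ p)) fails. ✗
z: no successors, so ◇(q ∧ (q ∨ p)) fails. ✗
Satisfying worlds: {s}.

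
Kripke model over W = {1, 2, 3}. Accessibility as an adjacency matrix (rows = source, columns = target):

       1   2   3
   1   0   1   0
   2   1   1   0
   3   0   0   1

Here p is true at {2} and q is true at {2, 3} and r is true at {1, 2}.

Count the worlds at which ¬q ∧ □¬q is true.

1: ¬q is T, □¬q is F. ✗
2: ¬q is F, □¬q is F. ✗
3: ¬q is F, □¬q is F. ✗
Satisfying worlds: ∅.

0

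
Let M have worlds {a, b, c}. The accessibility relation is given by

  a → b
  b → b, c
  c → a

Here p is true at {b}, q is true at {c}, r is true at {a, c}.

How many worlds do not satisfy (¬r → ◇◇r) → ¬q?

1

a: ¬r → ◇◇r is T, ¬q is T. ✓
b: ¬r → ◇◇r is T, ¬q is T. ✓
c: ¬r → ◇◇r is T, ¬q is F. ✗
Satisfying worlds: {a, b}.
So (¬r → ◇◇r) → ¬q fails at the other 1 world.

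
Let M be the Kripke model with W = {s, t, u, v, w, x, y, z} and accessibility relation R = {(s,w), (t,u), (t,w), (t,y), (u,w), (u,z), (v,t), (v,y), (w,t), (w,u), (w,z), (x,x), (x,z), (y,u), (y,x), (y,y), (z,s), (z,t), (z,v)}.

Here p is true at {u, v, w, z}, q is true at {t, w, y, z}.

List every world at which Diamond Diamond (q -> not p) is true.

{s, t, u, v, w, x, y, z}

s: successors {w}; Diamond (q -> not p) there: w:T. ✓
t: successors {u, w, y}; Diamond (q -> not p) there: u:F, w:T, y:T. ✓
u: successors {w, z}; Diamond (q -> not p) there: w:T, z:T. ✓
v: successors {t, y}; Diamond (q -> not p) there: t:T, y:T. ✓
w: successors {t, u, z}; Diamond (q -> not p) there: t:T, u:F, z:T. ✓
x: successors {x, z}; Diamond (q -> not p) there: x:T, z:T. ✓
y: successors {u, x, y}; Diamond (q -> not p) there: u:F, x:T, y:T. ✓
z: successors {s, t, v}; Diamond (q -> not p) there: s:F, t:T, v:T. ✓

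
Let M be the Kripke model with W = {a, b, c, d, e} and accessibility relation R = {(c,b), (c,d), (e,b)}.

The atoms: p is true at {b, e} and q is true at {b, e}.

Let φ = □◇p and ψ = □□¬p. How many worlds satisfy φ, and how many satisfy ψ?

3 and 5

For □◇p:
a: no successors, so □◇p holds vacuously. ✓
b: no successors, so □◇p holds vacuously. ✓
c: successors {b, d}; ◇p there: b:F, d:F. ✗
d: no successors, so □◇p holds vacuously. ✓
e: successors {b}; ◇p there: b:F. ✗
— 3 worlds.
For □□¬p:
a: no successors, so □□¬p holds vacuously. ✓
b: no successors, so □□¬p holds vacuously. ✓
c: successors {b, d}; □¬p there: b:T, d:T. ✓
d: no successors, so □□¬p holds vacuously. ✓
e: successors {b}; □¬p there: b:T. ✓
— 5 worlds.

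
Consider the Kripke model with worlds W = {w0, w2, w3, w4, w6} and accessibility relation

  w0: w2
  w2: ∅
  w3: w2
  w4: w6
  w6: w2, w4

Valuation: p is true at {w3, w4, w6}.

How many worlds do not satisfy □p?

3

w0: successors {w2}; p there: w2:F. ✗
w2: no successors, so □p holds vacuously. ✓
w3: successors {w2}; p there: w2:F. ✗
w4: successors {w6}; p there: w6:T. ✓
w6: successors {w2, w4}; p there: w2:F, w4:T. ✗
Satisfying worlds: {w2, w4}.
So □p fails at the other 3 worlds.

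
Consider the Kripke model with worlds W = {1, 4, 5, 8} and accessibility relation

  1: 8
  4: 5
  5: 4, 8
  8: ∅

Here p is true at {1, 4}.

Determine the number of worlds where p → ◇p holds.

2

1: p is T, ◇p is F. ✗
4: p is T, ◇p is F. ✗
5: p is F, ◇p is T. ✓
8: p is F, ◇p is F. ✓
Satisfying worlds: {5, 8}.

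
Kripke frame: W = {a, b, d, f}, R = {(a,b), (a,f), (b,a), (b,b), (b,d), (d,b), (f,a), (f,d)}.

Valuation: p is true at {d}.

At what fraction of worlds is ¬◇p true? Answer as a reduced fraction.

a: ◇p is F. ✓
b: ◇p is T. ✗
d: ◇p is F. ✓
f: ◇p is T. ✗
That's 2 of 4 worlds, so 2/4 = 1/2.

1/2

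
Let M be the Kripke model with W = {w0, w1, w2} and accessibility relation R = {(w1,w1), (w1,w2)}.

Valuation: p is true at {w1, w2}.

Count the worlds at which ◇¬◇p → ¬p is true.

w0: ◇¬◇p is F, ¬p is T. ✓
w1: ◇¬◇p is T, ¬p is F. ✗
w2: ◇¬◇p is F, ¬p is F. ✓
Satisfying worlds: {w0, w2}.

2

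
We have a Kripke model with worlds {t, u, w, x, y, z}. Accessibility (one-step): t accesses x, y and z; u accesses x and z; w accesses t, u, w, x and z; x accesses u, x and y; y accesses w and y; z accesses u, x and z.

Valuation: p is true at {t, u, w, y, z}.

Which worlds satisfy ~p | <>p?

t: ~p is F, <>p is T. ✓
u: ~p is F, <>p is T. ✓
w: ~p is F, <>p is T. ✓
x: ~p is T, <>p is T. ✓
y: ~p is F, <>p is T. ✓
z: ~p is F, <>p is T. ✓

{t, u, w, x, y, z}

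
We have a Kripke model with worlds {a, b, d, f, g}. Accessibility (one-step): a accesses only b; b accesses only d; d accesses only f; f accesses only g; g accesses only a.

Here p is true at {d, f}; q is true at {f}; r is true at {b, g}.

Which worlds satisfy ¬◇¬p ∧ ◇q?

a: ¬◇¬p is F, ◇q is F. ✗
b: ¬◇¬p is T, ◇q is F. ✗
d: ¬◇¬p is T, ◇q is T. ✓
f: ¬◇¬p is F, ◇q is F. ✗
g: ¬◇¬p is F, ◇q is F. ✗

{d}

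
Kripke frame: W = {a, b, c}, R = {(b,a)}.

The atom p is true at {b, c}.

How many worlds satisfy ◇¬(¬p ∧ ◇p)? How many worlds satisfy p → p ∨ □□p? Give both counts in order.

1 and 3

For ◇¬(¬p ∧ ◇p):
a: no successors, so ◇¬(¬p ∧ ◇p) fails. ✗
b: successors {a}; ¬(¬p ∧ ◇p) there: a:T. ✓
c: no successors, so ◇¬(¬p ∧ ◇p) fails. ✗
— 1 world.
For p → p ∨ □□p:
a: p is F, p ∨ □□p is T. ✓
b: p is T, p ∨ □□p is T. ✓
c: p is T, p ∨ □□p is T. ✓
— 3 worlds.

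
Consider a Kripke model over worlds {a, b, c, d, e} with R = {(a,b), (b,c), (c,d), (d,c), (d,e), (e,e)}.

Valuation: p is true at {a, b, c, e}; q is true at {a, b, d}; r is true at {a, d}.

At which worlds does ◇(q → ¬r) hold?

{a, b, d, e}

a: successors {b}; q → ¬r there: b:T. ✓
b: successors {c}; q → ¬r there: c:T. ✓
c: successors {d}; q → ¬r there: d:F. ✗
d: successors {c, e}; q → ¬r there: c:T, e:T. ✓
e: successors {e}; q → ¬r there: e:T. ✓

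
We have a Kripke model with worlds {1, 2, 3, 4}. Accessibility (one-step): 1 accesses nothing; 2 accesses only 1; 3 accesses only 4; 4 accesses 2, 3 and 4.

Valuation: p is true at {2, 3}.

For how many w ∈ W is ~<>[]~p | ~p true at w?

1: ~<>[]~p is T, ~p is T. ✓
2: ~<>[]~p is F, ~p is F. ✗
3: ~<>[]~p is T, ~p is F. ✓
4: ~<>[]~p is F, ~p is T. ✓
Satisfying worlds: {1, 3, 4}.

3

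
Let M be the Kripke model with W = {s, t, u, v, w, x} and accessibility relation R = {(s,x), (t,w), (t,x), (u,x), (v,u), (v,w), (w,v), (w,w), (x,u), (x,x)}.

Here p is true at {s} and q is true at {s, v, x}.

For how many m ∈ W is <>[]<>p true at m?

s: successors {x}; []<>p there: x:F. ✗
t: successors {w, x}; []<>p there: w:F, x:F. ✗
u: successors {x}; []<>p there: x:F. ✗
v: successors {u, w}; []<>p there: u:F, w:F. ✗
w: successors {v, w}; []<>p there: v:F, w:F. ✗
x: successors {u, x}; []<>p there: u:F, x:F. ✗
Satisfying worlds: ∅.

0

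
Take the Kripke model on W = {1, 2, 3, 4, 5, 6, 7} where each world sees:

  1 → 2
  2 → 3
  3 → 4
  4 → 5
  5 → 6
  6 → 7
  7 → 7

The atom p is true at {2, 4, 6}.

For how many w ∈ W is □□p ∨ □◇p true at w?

1: □□p is F, □◇p is F. ✗
2: □□p is T, □◇p is T. ✓
3: □□p is F, □◇p is F. ✗
4: □□p is T, □◇p is T. ✓
5: □□p is F, □◇p is F. ✗
6: □□p is F, □◇p is F. ✗
7: □□p is F, □◇p is F. ✗
Satisfying worlds: {2, 4}.

2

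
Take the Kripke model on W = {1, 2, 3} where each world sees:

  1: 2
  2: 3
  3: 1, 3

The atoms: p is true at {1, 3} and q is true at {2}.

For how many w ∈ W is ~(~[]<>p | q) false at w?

2

1: ~[]<>p | q is F. ✓
2: ~[]<>p | q is T. ✗
3: ~[]<>p | q is T. ✗
Satisfying worlds: {1}.
So ~(~[]<>p | q) fails at the other 2 worlds.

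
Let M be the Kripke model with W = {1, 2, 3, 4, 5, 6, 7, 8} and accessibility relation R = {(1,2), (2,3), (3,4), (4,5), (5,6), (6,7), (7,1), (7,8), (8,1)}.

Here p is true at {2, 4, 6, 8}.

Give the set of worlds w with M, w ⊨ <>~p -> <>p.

{1, 3, 5, 7}

1: <>~p is F, <>p is T. ✓
2: <>~p is T, <>p is F. ✗
3: <>~p is F, <>p is T. ✓
4: <>~p is T, <>p is F. ✗
5: <>~p is F, <>p is T. ✓
6: <>~p is T, <>p is F. ✗
7: <>~p is T, <>p is T. ✓
8: <>~p is T, <>p is F. ✗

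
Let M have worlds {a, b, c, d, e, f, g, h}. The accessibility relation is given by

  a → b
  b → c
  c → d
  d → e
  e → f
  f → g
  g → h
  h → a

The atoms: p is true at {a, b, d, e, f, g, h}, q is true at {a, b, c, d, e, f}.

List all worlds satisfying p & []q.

a: p is T, []q is T. ✓
b: p is T, []q is T. ✓
c: p is F, []q is T. ✗
d: p is T, []q is T. ✓
e: p is T, []q is T. ✓
f: p is T, []q is F. ✗
g: p is T, []q is F. ✗
h: p is T, []q is T. ✓

{a, b, d, e, h}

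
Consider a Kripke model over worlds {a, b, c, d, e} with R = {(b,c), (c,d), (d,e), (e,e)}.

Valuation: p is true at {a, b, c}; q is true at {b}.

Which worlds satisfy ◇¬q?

a: no successors, so ◇¬q fails. ✗
b: successors {c}; ¬q there: c:T. ✓
c: successors {d}; ¬q there: d:T. ✓
d: successors {e}; ¬q there: e:T. ✓
e: successors {e}; ¬q there: e:T. ✓

{b, c, d, e}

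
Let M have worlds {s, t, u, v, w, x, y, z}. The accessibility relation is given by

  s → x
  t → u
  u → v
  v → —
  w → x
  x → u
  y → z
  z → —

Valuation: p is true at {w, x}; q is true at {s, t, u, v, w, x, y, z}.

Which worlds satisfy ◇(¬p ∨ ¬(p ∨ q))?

s: successors {x}; ¬p ∨ ¬(p ∨ q) there: x:F. ✗
t: successors {u}; ¬p ∨ ¬(p ∨ q) there: u:T. ✓
u: successors {v}; ¬p ∨ ¬(p ∨ q) there: v:T. ✓
v: no successors, so ◇(¬p ∨ ¬(p ∨ q)) fails. ✗
w: successors {x}; ¬p ∨ ¬(p ∨ q) there: x:F. ✗
x: successors {u}; ¬p ∨ ¬(p ∨ q) there: u:T. ✓
y: successors {z}; ¬p ∨ ¬(p ∨ q) there: z:T. ✓
z: no successors, so ◇(¬p ∨ ¬(p ∨ q)) fails. ✗

{t, u, x, y}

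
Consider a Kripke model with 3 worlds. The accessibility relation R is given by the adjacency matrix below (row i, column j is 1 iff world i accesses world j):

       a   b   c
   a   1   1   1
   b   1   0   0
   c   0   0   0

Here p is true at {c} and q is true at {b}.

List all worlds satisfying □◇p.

a: successors {a, b, c}; ◇p there: a:T, b:F, c:F. ✗
b: successors {a}; ◇p there: a:T. ✓
c: no successors, so □◇p holds vacuously. ✓

{b, c}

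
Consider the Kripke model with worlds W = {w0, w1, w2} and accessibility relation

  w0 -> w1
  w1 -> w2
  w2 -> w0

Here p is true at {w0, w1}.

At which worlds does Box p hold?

w0: successors {w1}; p there: w1:T. ✓
w1: successors {w2}; p there: w2:F. ✗
w2: successors {w0}; p there: w0:T. ✓

{w0, w2}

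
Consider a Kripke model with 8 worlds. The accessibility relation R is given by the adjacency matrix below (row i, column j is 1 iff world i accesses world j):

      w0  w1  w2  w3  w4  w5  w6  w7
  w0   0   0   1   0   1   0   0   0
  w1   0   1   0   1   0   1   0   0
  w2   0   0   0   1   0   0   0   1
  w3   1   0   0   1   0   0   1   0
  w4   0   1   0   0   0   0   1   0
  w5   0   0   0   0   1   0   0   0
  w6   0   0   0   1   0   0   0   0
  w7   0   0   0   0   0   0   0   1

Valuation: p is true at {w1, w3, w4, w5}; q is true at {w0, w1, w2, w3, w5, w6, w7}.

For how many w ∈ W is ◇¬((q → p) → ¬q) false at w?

w0: successors {w2, w4}; ¬((q → p) → ¬q) there: w2:F, w4:F. ✗
w1: successors {w1, w3, w5}; ¬((q → p) → ¬q) there: w1:T, w3:T, w5:T. ✓
w2: successors {w3, w7}; ¬((q → p) → ¬q) there: w3:T, w7:F. ✓
w3: successors {w0, w3, w6}; ¬((q → p) → ¬q) there: w0:F, w3:T, w6:F. ✓
w4: successors {w1, w6}; ¬((q → p) → ¬q) there: w1:T, w6:F. ✓
w5: successors {w4}; ¬((q → p) → ¬q) there: w4:F. ✗
w6: successors {w3}; ¬((q → p) → ¬q) there: w3:T. ✓
w7: successors {w7}; ¬((q → p) → ¬q) there: w7:F. ✗
Satisfying worlds: {w1, w2, w3, w4, w6}.
So ◇¬((q → p) → ¬q) fails at the other 3 worlds.

3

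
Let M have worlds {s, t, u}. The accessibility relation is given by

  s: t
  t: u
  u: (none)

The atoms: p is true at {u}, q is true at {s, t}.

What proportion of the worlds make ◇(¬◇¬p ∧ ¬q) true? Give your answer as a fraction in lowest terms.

s: successors {t}; ¬◇¬p ∧ ¬q there: t:F. ✗
t: successors {u}; ¬◇¬p ∧ ¬q there: u:T. ✓
u: no successors, so ◇(¬◇¬p ∧ ¬q) fails. ✗
That's 1 of 3 worlds, so 1/3.

1/3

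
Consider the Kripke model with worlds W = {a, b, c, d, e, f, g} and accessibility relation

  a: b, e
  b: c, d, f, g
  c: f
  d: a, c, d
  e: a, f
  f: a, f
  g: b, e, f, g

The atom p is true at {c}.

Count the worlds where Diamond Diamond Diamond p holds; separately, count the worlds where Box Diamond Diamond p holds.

For Diamond Diamond Diamond p:
a: successors {b, e}; Diamond Diamond p there: b:T, e:F. ✓
b: successors {c, d, f, g}; Diamond Diamond p there: c:F, d:T, f:F, g:T. ✓
c: successors {f}; Diamond Diamond p there: f:F. ✗
d: successors {a, c, d}; Diamond Diamond p there: a:T, c:F, d:T. ✓
e: successors {a, f}; Diamond Diamond p there: a:T, f:F. ✓
f: successors {a, f}; Diamond Diamond p there: a:T, f:F. ✓
g: successors {b, e, f, g}; Diamond Diamond p there: b:T, e:F, f:F, g:T. ✓
— 6 worlds.
For Box Diamond Diamond p:
a: successors {b, e}; Diamond Diamond p there: b:T, e:F. ✗
b: successors {c, d, f, g}; Diamond Diamond p there: c:F, d:T, f:F, g:T. ✗
c: successors {f}; Diamond Diamond p there: f:F. ✗
d: successors {a, c, d}; Diamond Diamond p there: a:T, c:F, d:T. ✗
e: successors {a, f}; Diamond Diamond p there: a:T, f:F. ✗
f: successors {a, f}; Diamond Diamond p there: a:T, f:F. ✗
g: successors {b, e, f, g}; Diamond Diamond p there: b:T, e:F, f:F, g:T. ✗
— 0 worlds.

6 and 0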